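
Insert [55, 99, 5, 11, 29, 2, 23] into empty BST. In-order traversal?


Insert 55: root
Insert 99: R from 55
Insert 5: L from 55
Insert 11: L from 55 -> R from 5
Insert 29: L from 55 -> R from 5 -> R from 11
Insert 2: L from 55 -> L from 5
Insert 23: L from 55 -> R from 5 -> R from 11 -> L from 29

In-order: [2, 5, 11, 23, 29, 55, 99]


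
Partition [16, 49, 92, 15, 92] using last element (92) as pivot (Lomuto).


Pivot: 92
  16 <= 92: advance i (no swap)
  49 <= 92: advance i (no swap)
  92 <= 92: advance i (no swap)
  15 <= 92: advance i (no swap)
Place pivot at 4: [16, 49, 92, 15, 92]

Partitioned: [16, 49, 92, 15, 92]


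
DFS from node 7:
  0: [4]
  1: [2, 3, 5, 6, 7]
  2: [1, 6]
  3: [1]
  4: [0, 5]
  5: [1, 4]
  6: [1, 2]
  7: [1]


Visit 7, push [1]
Visit 1, push [6, 5, 3, 2]
Visit 2, push [6]
Visit 6, push []
Visit 3, push []
Visit 5, push [4]
Visit 4, push [0]
Visit 0, push []

DFS order: [7, 1, 2, 6, 3, 5, 4, 0]


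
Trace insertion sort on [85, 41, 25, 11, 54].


Initial: [85, 41, 25, 11, 54]
Insert 41: [41, 85, 25, 11, 54]
Insert 25: [25, 41, 85, 11, 54]
Insert 11: [11, 25, 41, 85, 54]
Insert 54: [11, 25, 41, 54, 85]

Sorted: [11, 25, 41, 54, 85]


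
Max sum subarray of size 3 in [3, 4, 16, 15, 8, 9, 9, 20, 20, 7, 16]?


[0:3]: 23
[1:4]: 35
[2:5]: 39
[3:6]: 32
[4:7]: 26
[5:8]: 38
[6:9]: 49
[7:10]: 47
[8:11]: 43

Max: 49 at [6:9]


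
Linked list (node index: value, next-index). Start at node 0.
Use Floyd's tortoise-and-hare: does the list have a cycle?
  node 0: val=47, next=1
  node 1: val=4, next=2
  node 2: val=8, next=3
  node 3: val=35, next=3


Floyd's tortoise (slow, +1) and hare (fast, +2):
  init: slow=0, fast=0
  step 1: slow=1, fast=2
  step 2: slow=2, fast=3
  step 3: slow=3, fast=3
  slow == fast at node 3: cycle detected

Cycle: yes


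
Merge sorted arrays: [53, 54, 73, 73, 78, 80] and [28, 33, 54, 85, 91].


Take 28 from B
Take 33 from B
Take 53 from A
Take 54 from A
Take 54 from B
Take 73 from A
Take 73 from A
Take 78 from A
Take 80 from A

Merged: [28, 33, 53, 54, 54, 73, 73, 78, 80, 85, 91]


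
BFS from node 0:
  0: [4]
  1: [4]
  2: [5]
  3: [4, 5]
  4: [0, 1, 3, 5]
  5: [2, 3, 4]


Visit 0, enqueue [4]
Visit 4, enqueue [1, 3, 5]
Visit 1, enqueue []
Visit 3, enqueue []
Visit 5, enqueue [2]
Visit 2, enqueue []

BFS order: [0, 4, 1, 3, 5, 2]


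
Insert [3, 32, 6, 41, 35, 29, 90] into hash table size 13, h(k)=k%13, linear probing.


Insert 3: h=3 -> slot 3
Insert 32: h=6 -> slot 6
Insert 6: h=6, 1 probes -> slot 7
Insert 41: h=2 -> slot 2
Insert 35: h=9 -> slot 9
Insert 29: h=3, 1 probes -> slot 4
Insert 90: h=12 -> slot 12

Table: [None, None, 41, 3, 29, None, 32, 6, None, 35, None, None, 90]


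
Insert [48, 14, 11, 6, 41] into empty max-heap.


Insert 48: [48]
Insert 14: [48, 14]
Insert 11: [48, 14, 11]
Insert 6: [48, 14, 11, 6]
Insert 41: [48, 41, 11, 6, 14]

Final heap: [48, 41, 11, 6, 14]


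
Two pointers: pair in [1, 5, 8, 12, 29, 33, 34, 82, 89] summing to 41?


lo=0(1)+hi=8(89)=90
lo=0(1)+hi=7(82)=83
lo=0(1)+hi=6(34)=35
lo=1(5)+hi=6(34)=39
lo=2(8)+hi=6(34)=42
lo=2(8)+hi=5(33)=41

Yes: 8+33=41


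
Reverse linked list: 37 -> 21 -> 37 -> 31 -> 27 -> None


Step 1: curr=37, set curr.next=prev(None) | reversed so far: 37
Step 2: curr=21, set curr.next=prev(37) | reversed so far: 21 -> 37
Step 3: curr=37, set curr.next=prev(21) | reversed so far: 37 -> 21 -> 37
Step 4: curr=31, set curr.next=prev(37) | reversed so far: 31 -> 37 -> 21 -> 37
Step 5: curr=27, set curr.next=prev(31) | reversed so far: 27 -> 31 -> 37 -> 21 -> 37

27 -> 31 -> 37 -> 21 -> 37 -> None


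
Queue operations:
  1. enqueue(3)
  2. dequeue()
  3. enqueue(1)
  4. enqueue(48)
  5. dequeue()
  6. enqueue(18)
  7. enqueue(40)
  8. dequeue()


enqueue(3) -> [3]
dequeue()->3, []
enqueue(1) -> [1]
enqueue(48) -> [1, 48]
dequeue()->1, [48]
enqueue(18) -> [48, 18]
enqueue(40) -> [48, 18, 40]
dequeue()->48, [18, 40]

Final queue: [18, 40]


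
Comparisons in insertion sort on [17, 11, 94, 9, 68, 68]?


Algorithm: insertion sort
Input: [17, 11, 94, 9, 68, 68]
Sorted: [9, 11, 17, 68, 68, 94]

9


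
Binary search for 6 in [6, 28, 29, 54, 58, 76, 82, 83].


Step 1: lo=0, hi=7, mid=3, val=54
Step 2: lo=0, hi=2, mid=1, val=28
Step 3: lo=0, hi=0, mid=0, val=6

Found at index 0


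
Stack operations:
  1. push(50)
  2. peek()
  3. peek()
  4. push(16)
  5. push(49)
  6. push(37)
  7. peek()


push(50) -> [50]
peek()->50
peek()->50
push(16) -> [50, 16]
push(49) -> [50, 16, 49]
push(37) -> [50, 16, 49, 37]
peek()->37

Final stack: [50, 16, 49, 37]


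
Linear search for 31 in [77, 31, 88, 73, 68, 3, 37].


i=0: 77!=31
i=1: 31==31 found!

Found at 1, 2 comps


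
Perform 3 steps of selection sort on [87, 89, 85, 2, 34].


Initial: [87, 89, 85, 2, 34]
Step 1: min=2 at 3
  Swap: [2, 89, 85, 87, 34]
Step 2: min=34 at 4
  Swap: [2, 34, 85, 87, 89]
Step 3: min=85 at 2
  Swap: [2, 34, 85, 87, 89]

After 3 steps: [2, 34, 85, 87, 89]


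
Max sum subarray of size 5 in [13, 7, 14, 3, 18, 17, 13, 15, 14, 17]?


[0:5]: 55
[1:6]: 59
[2:7]: 65
[3:8]: 66
[4:9]: 77
[5:10]: 76

Max: 77 at [4:9]


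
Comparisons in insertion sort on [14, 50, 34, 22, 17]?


Algorithm: insertion sort
Input: [14, 50, 34, 22, 17]
Sorted: [14, 17, 22, 34, 50]

10


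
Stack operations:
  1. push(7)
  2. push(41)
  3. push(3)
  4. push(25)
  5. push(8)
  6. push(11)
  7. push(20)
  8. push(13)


push(7) -> [7]
push(41) -> [7, 41]
push(3) -> [7, 41, 3]
push(25) -> [7, 41, 3, 25]
push(8) -> [7, 41, 3, 25, 8]
push(11) -> [7, 41, 3, 25, 8, 11]
push(20) -> [7, 41, 3, 25, 8, 11, 20]
push(13) -> [7, 41, 3, 25, 8, 11, 20, 13]

Final stack: [7, 41, 3, 25, 8, 11, 20, 13]


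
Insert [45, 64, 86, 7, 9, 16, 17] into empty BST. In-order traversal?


Insert 45: root
Insert 64: R from 45
Insert 86: R from 45 -> R from 64
Insert 7: L from 45
Insert 9: L from 45 -> R from 7
Insert 16: L from 45 -> R from 7 -> R from 9
Insert 17: L from 45 -> R from 7 -> R from 9 -> R from 16

In-order: [7, 9, 16, 17, 45, 64, 86]


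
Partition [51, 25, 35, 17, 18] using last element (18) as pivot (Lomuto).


Pivot: 18
  17 <= 18: swap -> [17, 25, 35, 51, 18]
Place pivot at 1: [17, 18, 35, 51, 25]

Partitioned: [17, 18, 35, 51, 25]


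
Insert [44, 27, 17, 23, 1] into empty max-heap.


Insert 44: [44]
Insert 27: [44, 27]
Insert 17: [44, 27, 17]
Insert 23: [44, 27, 17, 23]
Insert 1: [44, 27, 17, 23, 1]

Final heap: [44, 27, 17, 23, 1]


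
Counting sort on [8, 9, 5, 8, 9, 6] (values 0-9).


Input: [8, 9, 5, 8, 9, 6]
Counts: [0, 0, 0, 0, 0, 1, 1, 0, 2, 2]

Sorted: [5, 6, 8, 8, 9, 9]


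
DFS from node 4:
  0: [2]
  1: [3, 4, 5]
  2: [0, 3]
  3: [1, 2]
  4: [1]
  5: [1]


Visit 4, push [1]
Visit 1, push [5, 3]
Visit 3, push [2]
Visit 2, push [0]
Visit 0, push []
Visit 5, push []

DFS order: [4, 1, 3, 2, 0, 5]


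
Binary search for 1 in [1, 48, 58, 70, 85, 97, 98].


Step 1: lo=0, hi=6, mid=3, val=70
Step 2: lo=0, hi=2, mid=1, val=48
Step 3: lo=0, hi=0, mid=0, val=1

Found at index 0


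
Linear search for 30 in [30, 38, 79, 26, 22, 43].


i=0: 30==30 found!

Found at 0, 1 comps


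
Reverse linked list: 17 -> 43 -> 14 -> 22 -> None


Step 1: curr=17, set curr.next=prev(None) | reversed so far: 17
Step 2: curr=43, set curr.next=prev(17) | reversed so far: 43 -> 17
Step 3: curr=14, set curr.next=prev(43) | reversed so far: 14 -> 43 -> 17
Step 4: curr=22, set curr.next=prev(14) | reversed so far: 22 -> 14 -> 43 -> 17

22 -> 14 -> 43 -> 17 -> None


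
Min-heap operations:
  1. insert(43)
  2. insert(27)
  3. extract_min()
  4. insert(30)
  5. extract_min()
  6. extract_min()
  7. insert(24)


insert(43) -> [43]
insert(27) -> [27, 43]
extract_min()->27, [43]
insert(30) -> [30, 43]
extract_min()->30, [43]
extract_min()->43, []
insert(24) -> [24]

Final heap: [24]


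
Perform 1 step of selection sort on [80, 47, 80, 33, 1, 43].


Initial: [80, 47, 80, 33, 1, 43]
Step 1: min=1 at 4
  Swap: [1, 47, 80, 33, 80, 43]

After 1 step: [1, 47, 80, 33, 80, 43]


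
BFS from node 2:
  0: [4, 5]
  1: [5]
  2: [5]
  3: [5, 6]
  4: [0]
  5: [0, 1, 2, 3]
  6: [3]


Visit 2, enqueue [5]
Visit 5, enqueue [0, 1, 3]
Visit 0, enqueue [4]
Visit 1, enqueue []
Visit 3, enqueue [6]
Visit 4, enqueue []
Visit 6, enqueue []

BFS order: [2, 5, 0, 1, 3, 4, 6]


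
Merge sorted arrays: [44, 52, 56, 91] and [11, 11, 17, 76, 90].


Take 11 from B
Take 11 from B
Take 17 from B
Take 44 from A
Take 52 from A
Take 56 from A
Take 76 from B
Take 90 from B

Merged: [11, 11, 17, 44, 52, 56, 76, 90, 91]


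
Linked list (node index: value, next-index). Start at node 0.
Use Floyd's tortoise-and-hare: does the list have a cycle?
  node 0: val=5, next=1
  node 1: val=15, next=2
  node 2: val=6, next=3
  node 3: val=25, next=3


Floyd's tortoise (slow, +1) and hare (fast, +2):
  init: slow=0, fast=0
  step 1: slow=1, fast=2
  step 2: slow=2, fast=3
  step 3: slow=3, fast=3
  slow == fast at node 3: cycle detected

Cycle: yes


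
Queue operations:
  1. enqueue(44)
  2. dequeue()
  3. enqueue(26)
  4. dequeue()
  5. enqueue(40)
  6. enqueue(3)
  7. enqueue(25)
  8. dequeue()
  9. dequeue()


enqueue(44) -> [44]
dequeue()->44, []
enqueue(26) -> [26]
dequeue()->26, []
enqueue(40) -> [40]
enqueue(3) -> [40, 3]
enqueue(25) -> [40, 3, 25]
dequeue()->40, [3, 25]
dequeue()->3, [25]

Final queue: [25]


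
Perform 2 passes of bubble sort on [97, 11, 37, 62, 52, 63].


Initial: [97, 11, 37, 62, 52, 63]
Pass 1: [11, 37, 62, 52, 63, 97] (5 swaps)
Pass 2: [11, 37, 52, 62, 63, 97] (1 swaps)

After 2 passes: [11, 37, 52, 62, 63, 97]


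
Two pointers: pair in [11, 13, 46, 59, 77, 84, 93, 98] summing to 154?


lo=0(11)+hi=7(98)=109
lo=1(13)+hi=7(98)=111
lo=2(46)+hi=7(98)=144
lo=3(59)+hi=7(98)=157
lo=3(59)+hi=6(93)=152
lo=4(77)+hi=6(93)=170
lo=4(77)+hi=5(84)=161

No pair found


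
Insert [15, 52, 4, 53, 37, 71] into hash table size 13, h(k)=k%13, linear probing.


Insert 15: h=2 -> slot 2
Insert 52: h=0 -> slot 0
Insert 4: h=4 -> slot 4
Insert 53: h=1 -> slot 1
Insert 37: h=11 -> slot 11
Insert 71: h=6 -> slot 6

Table: [52, 53, 15, None, 4, None, 71, None, None, None, None, 37, None]


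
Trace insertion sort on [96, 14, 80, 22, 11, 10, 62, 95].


Initial: [96, 14, 80, 22, 11, 10, 62, 95]
Insert 14: [14, 96, 80, 22, 11, 10, 62, 95]
Insert 80: [14, 80, 96, 22, 11, 10, 62, 95]
Insert 22: [14, 22, 80, 96, 11, 10, 62, 95]
Insert 11: [11, 14, 22, 80, 96, 10, 62, 95]
Insert 10: [10, 11, 14, 22, 80, 96, 62, 95]
Insert 62: [10, 11, 14, 22, 62, 80, 96, 95]
Insert 95: [10, 11, 14, 22, 62, 80, 95, 96]

Sorted: [10, 11, 14, 22, 62, 80, 95, 96]


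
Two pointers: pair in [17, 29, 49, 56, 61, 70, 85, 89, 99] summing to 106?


lo=0(17)+hi=8(99)=116
lo=0(17)+hi=7(89)=106

Yes: 17+89=106


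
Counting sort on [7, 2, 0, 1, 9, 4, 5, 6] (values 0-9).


Input: [7, 2, 0, 1, 9, 4, 5, 6]
Counts: [1, 1, 1, 0, 1, 1, 1, 1, 0, 1]

Sorted: [0, 1, 2, 4, 5, 6, 7, 9]


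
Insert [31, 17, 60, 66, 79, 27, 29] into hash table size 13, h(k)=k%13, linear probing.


Insert 31: h=5 -> slot 5
Insert 17: h=4 -> slot 4
Insert 60: h=8 -> slot 8
Insert 66: h=1 -> slot 1
Insert 79: h=1, 1 probes -> slot 2
Insert 27: h=1, 2 probes -> slot 3
Insert 29: h=3, 3 probes -> slot 6

Table: [None, 66, 79, 27, 17, 31, 29, None, 60, None, None, None, None]


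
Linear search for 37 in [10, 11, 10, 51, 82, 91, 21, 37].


i=0: 10!=37
i=1: 11!=37
i=2: 10!=37
i=3: 51!=37
i=4: 82!=37
i=5: 91!=37
i=6: 21!=37
i=7: 37==37 found!

Found at 7, 8 comps


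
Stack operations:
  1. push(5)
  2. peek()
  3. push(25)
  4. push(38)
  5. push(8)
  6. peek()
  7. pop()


push(5) -> [5]
peek()->5
push(25) -> [5, 25]
push(38) -> [5, 25, 38]
push(8) -> [5, 25, 38, 8]
peek()->8
pop()->8, [5, 25, 38]

Final stack: [5, 25, 38]


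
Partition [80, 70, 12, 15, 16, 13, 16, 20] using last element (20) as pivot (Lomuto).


Pivot: 20
  12 <= 20: swap -> [12, 70, 80, 15, 16, 13, 16, 20]
  15 <= 20: swap -> [12, 15, 80, 70, 16, 13, 16, 20]
  16 <= 20: swap -> [12, 15, 16, 70, 80, 13, 16, 20]
  13 <= 20: swap -> [12, 15, 16, 13, 80, 70, 16, 20]
  16 <= 20: swap -> [12, 15, 16, 13, 16, 70, 80, 20]
Place pivot at 5: [12, 15, 16, 13, 16, 20, 80, 70]

Partitioned: [12, 15, 16, 13, 16, 20, 80, 70]


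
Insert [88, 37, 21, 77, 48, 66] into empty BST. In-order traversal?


Insert 88: root
Insert 37: L from 88
Insert 21: L from 88 -> L from 37
Insert 77: L from 88 -> R from 37
Insert 48: L from 88 -> R from 37 -> L from 77
Insert 66: L from 88 -> R from 37 -> L from 77 -> R from 48

In-order: [21, 37, 48, 66, 77, 88]


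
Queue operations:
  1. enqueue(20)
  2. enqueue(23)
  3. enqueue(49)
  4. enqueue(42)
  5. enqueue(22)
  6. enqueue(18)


enqueue(20) -> [20]
enqueue(23) -> [20, 23]
enqueue(49) -> [20, 23, 49]
enqueue(42) -> [20, 23, 49, 42]
enqueue(22) -> [20, 23, 49, 42, 22]
enqueue(18) -> [20, 23, 49, 42, 22, 18]

Final queue: [20, 23, 49, 42, 22, 18]


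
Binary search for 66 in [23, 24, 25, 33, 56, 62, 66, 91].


Step 1: lo=0, hi=7, mid=3, val=33
Step 2: lo=4, hi=7, mid=5, val=62
Step 3: lo=6, hi=7, mid=6, val=66

Found at index 6


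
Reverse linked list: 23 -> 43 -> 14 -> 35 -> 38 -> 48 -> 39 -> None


Step 1: curr=23, set curr.next=prev(None) | reversed so far: 23
Step 2: curr=43, set curr.next=prev(23) | reversed so far: 43 -> 23
Step 3: curr=14, set curr.next=prev(43) | reversed so far: 14 -> 43 -> 23
Step 4: curr=35, set curr.next=prev(14) | reversed so far: 35 -> 14 -> 43 -> 23
Step 5: curr=38, set curr.next=prev(35) | reversed so far: 38 -> 35 -> 14 -> 43 -> 23
Step 6: curr=48, set curr.next=prev(38) | reversed so far: 48 -> 38 -> 35 -> 14 -> 43 -> 23
Step 7: curr=39, set curr.next=prev(48) | reversed so far: 39 -> 48 -> 38 -> 35 -> 14 -> 43 -> 23

39 -> 48 -> 38 -> 35 -> 14 -> 43 -> 23 -> None


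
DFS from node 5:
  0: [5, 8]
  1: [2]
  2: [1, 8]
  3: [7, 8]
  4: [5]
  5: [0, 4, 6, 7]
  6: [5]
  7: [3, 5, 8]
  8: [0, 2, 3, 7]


Visit 5, push [7, 6, 4, 0]
Visit 0, push [8]
Visit 8, push [7, 3, 2]
Visit 2, push [1]
Visit 1, push []
Visit 3, push [7]
Visit 7, push []
Visit 4, push []
Visit 6, push []

DFS order: [5, 0, 8, 2, 1, 3, 7, 4, 6]


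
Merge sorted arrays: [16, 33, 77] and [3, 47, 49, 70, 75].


Take 3 from B
Take 16 from A
Take 33 from A
Take 47 from B
Take 49 from B
Take 70 from B
Take 75 from B

Merged: [3, 16, 33, 47, 49, 70, 75, 77]


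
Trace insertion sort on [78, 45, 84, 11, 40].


Initial: [78, 45, 84, 11, 40]
Insert 45: [45, 78, 84, 11, 40]
Insert 84: [45, 78, 84, 11, 40]
Insert 11: [11, 45, 78, 84, 40]
Insert 40: [11, 40, 45, 78, 84]

Sorted: [11, 40, 45, 78, 84]


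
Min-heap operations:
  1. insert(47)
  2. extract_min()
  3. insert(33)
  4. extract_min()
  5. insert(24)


insert(47) -> [47]
extract_min()->47, []
insert(33) -> [33]
extract_min()->33, []
insert(24) -> [24]

Final heap: [24]


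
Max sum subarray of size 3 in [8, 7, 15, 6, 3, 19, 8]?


[0:3]: 30
[1:4]: 28
[2:5]: 24
[3:6]: 28
[4:7]: 30

Max: 30 at [0:3]


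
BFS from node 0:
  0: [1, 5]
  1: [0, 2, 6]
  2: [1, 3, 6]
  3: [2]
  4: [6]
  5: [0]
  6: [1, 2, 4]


Visit 0, enqueue [1, 5]
Visit 1, enqueue [2, 6]
Visit 5, enqueue []
Visit 2, enqueue [3]
Visit 6, enqueue [4]
Visit 3, enqueue []
Visit 4, enqueue []

BFS order: [0, 1, 5, 2, 6, 3, 4]


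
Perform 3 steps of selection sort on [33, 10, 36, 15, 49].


Initial: [33, 10, 36, 15, 49]
Step 1: min=10 at 1
  Swap: [10, 33, 36, 15, 49]
Step 2: min=15 at 3
  Swap: [10, 15, 36, 33, 49]
Step 3: min=33 at 3
  Swap: [10, 15, 33, 36, 49]

After 3 steps: [10, 15, 33, 36, 49]


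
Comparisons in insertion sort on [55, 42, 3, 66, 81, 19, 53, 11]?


Algorithm: insertion sort
Input: [55, 42, 3, 66, 81, 19, 53, 11]
Sorted: [3, 11, 19, 42, 53, 55, 66, 81]

21


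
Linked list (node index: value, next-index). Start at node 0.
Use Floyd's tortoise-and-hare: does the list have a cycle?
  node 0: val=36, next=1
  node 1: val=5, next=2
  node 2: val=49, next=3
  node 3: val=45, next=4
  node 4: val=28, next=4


Floyd's tortoise (slow, +1) and hare (fast, +2):
  init: slow=0, fast=0
  step 1: slow=1, fast=2
  step 2: slow=2, fast=4
  step 3: slow=3, fast=4
  step 4: slow=4, fast=4
  slow == fast at node 4: cycle detected

Cycle: yes


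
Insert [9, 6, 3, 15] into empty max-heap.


Insert 9: [9]
Insert 6: [9, 6]
Insert 3: [9, 6, 3]
Insert 15: [15, 9, 3, 6]

Final heap: [15, 9, 3, 6]


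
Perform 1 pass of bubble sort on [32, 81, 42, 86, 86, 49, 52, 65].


Initial: [32, 81, 42, 86, 86, 49, 52, 65]
Pass 1: [32, 42, 81, 86, 49, 52, 65, 86] (4 swaps)

After 1 pass: [32, 42, 81, 86, 49, 52, 65, 86]


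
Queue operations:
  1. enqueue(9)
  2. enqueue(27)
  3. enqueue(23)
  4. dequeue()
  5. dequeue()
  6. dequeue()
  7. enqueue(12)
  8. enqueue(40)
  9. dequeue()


enqueue(9) -> [9]
enqueue(27) -> [9, 27]
enqueue(23) -> [9, 27, 23]
dequeue()->9, [27, 23]
dequeue()->27, [23]
dequeue()->23, []
enqueue(12) -> [12]
enqueue(40) -> [12, 40]
dequeue()->12, [40]

Final queue: [40]


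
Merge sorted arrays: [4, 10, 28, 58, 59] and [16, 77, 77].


Take 4 from A
Take 10 from A
Take 16 from B
Take 28 from A
Take 58 from A
Take 59 from A

Merged: [4, 10, 16, 28, 58, 59, 77, 77]


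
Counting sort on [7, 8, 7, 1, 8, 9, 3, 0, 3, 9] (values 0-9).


Input: [7, 8, 7, 1, 8, 9, 3, 0, 3, 9]
Counts: [1, 1, 0, 2, 0, 0, 0, 2, 2, 2]

Sorted: [0, 1, 3, 3, 7, 7, 8, 8, 9, 9]


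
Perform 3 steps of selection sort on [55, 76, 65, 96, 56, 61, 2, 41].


Initial: [55, 76, 65, 96, 56, 61, 2, 41]
Step 1: min=2 at 6
  Swap: [2, 76, 65, 96, 56, 61, 55, 41]
Step 2: min=41 at 7
  Swap: [2, 41, 65, 96, 56, 61, 55, 76]
Step 3: min=55 at 6
  Swap: [2, 41, 55, 96, 56, 61, 65, 76]

After 3 steps: [2, 41, 55, 96, 56, 61, 65, 76]


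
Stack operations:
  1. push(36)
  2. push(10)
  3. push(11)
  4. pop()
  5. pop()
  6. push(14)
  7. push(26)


push(36) -> [36]
push(10) -> [36, 10]
push(11) -> [36, 10, 11]
pop()->11, [36, 10]
pop()->10, [36]
push(14) -> [36, 14]
push(26) -> [36, 14, 26]

Final stack: [36, 14, 26]


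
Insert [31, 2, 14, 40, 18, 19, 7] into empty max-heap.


Insert 31: [31]
Insert 2: [31, 2]
Insert 14: [31, 2, 14]
Insert 40: [40, 31, 14, 2]
Insert 18: [40, 31, 14, 2, 18]
Insert 19: [40, 31, 19, 2, 18, 14]
Insert 7: [40, 31, 19, 2, 18, 14, 7]

Final heap: [40, 31, 19, 2, 18, 14, 7]


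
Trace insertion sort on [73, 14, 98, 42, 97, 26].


Initial: [73, 14, 98, 42, 97, 26]
Insert 14: [14, 73, 98, 42, 97, 26]
Insert 98: [14, 73, 98, 42, 97, 26]
Insert 42: [14, 42, 73, 98, 97, 26]
Insert 97: [14, 42, 73, 97, 98, 26]
Insert 26: [14, 26, 42, 73, 97, 98]

Sorted: [14, 26, 42, 73, 97, 98]


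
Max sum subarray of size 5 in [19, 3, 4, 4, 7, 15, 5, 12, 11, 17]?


[0:5]: 37
[1:6]: 33
[2:7]: 35
[3:8]: 43
[4:9]: 50
[5:10]: 60

Max: 60 at [5:10]


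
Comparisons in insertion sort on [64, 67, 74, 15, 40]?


Algorithm: insertion sort
Input: [64, 67, 74, 15, 40]
Sorted: [15, 40, 64, 67, 74]

9


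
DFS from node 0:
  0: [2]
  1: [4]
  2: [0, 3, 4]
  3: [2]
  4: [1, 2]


Visit 0, push [2]
Visit 2, push [4, 3]
Visit 3, push []
Visit 4, push [1]
Visit 1, push []

DFS order: [0, 2, 3, 4, 1]


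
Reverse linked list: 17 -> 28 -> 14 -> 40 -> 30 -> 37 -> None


Step 1: curr=17, set curr.next=prev(None) | reversed so far: 17
Step 2: curr=28, set curr.next=prev(17) | reversed so far: 28 -> 17
Step 3: curr=14, set curr.next=prev(28) | reversed so far: 14 -> 28 -> 17
Step 4: curr=40, set curr.next=prev(14) | reversed so far: 40 -> 14 -> 28 -> 17
Step 5: curr=30, set curr.next=prev(40) | reversed so far: 30 -> 40 -> 14 -> 28 -> 17
Step 6: curr=37, set curr.next=prev(30) | reversed so far: 37 -> 30 -> 40 -> 14 -> 28 -> 17

37 -> 30 -> 40 -> 14 -> 28 -> 17 -> None


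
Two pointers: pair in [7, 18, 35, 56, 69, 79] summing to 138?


lo=0(7)+hi=5(79)=86
lo=1(18)+hi=5(79)=97
lo=2(35)+hi=5(79)=114
lo=3(56)+hi=5(79)=135
lo=4(69)+hi=5(79)=148

No pair found


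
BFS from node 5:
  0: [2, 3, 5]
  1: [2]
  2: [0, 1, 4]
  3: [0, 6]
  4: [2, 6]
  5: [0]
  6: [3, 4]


Visit 5, enqueue [0]
Visit 0, enqueue [2, 3]
Visit 2, enqueue [1, 4]
Visit 3, enqueue [6]
Visit 1, enqueue []
Visit 4, enqueue []
Visit 6, enqueue []

BFS order: [5, 0, 2, 3, 1, 4, 6]


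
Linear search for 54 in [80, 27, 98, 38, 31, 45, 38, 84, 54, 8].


i=0: 80!=54
i=1: 27!=54
i=2: 98!=54
i=3: 38!=54
i=4: 31!=54
i=5: 45!=54
i=6: 38!=54
i=7: 84!=54
i=8: 54==54 found!

Found at 8, 9 comps


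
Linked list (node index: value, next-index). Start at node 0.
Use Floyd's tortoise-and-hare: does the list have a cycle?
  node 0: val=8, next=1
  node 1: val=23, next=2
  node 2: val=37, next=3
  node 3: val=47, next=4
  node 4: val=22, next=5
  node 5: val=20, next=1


Floyd's tortoise (slow, +1) and hare (fast, +2):
  init: slow=0, fast=0
  step 1: slow=1, fast=2
  step 2: slow=2, fast=4
  step 3: slow=3, fast=1
  step 4: slow=4, fast=3
  step 5: slow=5, fast=5
  slow == fast at node 5: cycle detected

Cycle: yes


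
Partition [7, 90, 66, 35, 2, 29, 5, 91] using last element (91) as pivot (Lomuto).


Pivot: 91
  7 <= 91: advance i (no swap)
  90 <= 91: advance i (no swap)
  66 <= 91: advance i (no swap)
  35 <= 91: advance i (no swap)
  2 <= 91: advance i (no swap)
  29 <= 91: advance i (no swap)
  5 <= 91: advance i (no swap)
Place pivot at 7: [7, 90, 66, 35, 2, 29, 5, 91]

Partitioned: [7, 90, 66, 35, 2, 29, 5, 91]


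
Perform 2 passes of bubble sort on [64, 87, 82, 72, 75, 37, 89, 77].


Initial: [64, 87, 82, 72, 75, 37, 89, 77]
Pass 1: [64, 82, 72, 75, 37, 87, 77, 89] (5 swaps)
Pass 2: [64, 72, 75, 37, 82, 77, 87, 89] (4 swaps)

After 2 passes: [64, 72, 75, 37, 82, 77, 87, 89]


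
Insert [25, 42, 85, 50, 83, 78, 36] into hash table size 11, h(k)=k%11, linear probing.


Insert 25: h=3 -> slot 3
Insert 42: h=9 -> slot 9
Insert 85: h=8 -> slot 8
Insert 50: h=6 -> slot 6
Insert 83: h=6, 1 probes -> slot 7
Insert 78: h=1 -> slot 1
Insert 36: h=3, 1 probes -> slot 4

Table: [None, 78, None, 25, 36, None, 50, 83, 85, 42, None]


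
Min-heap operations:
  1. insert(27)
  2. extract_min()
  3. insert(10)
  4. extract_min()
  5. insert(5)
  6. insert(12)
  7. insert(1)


insert(27) -> [27]
extract_min()->27, []
insert(10) -> [10]
extract_min()->10, []
insert(5) -> [5]
insert(12) -> [5, 12]
insert(1) -> [1, 12, 5]

Final heap: [1, 12, 5]


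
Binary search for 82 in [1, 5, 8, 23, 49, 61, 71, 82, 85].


Step 1: lo=0, hi=8, mid=4, val=49
Step 2: lo=5, hi=8, mid=6, val=71
Step 3: lo=7, hi=8, mid=7, val=82

Found at index 7


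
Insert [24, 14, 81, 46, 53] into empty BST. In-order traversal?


Insert 24: root
Insert 14: L from 24
Insert 81: R from 24
Insert 46: R from 24 -> L from 81
Insert 53: R from 24 -> L from 81 -> R from 46

In-order: [14, 24, 46, 53, 81]


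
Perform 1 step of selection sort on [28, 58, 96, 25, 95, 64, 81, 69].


Initial: [28, 58, 96, 25, 95, 64, 81, 69]
Step 1: min=25 at 3
  Swap: [25, 58, 96, 28, 95, 64, 81, 69]

After 1 step: [25, 58, 96, 28, 95, 64, 81, 69]


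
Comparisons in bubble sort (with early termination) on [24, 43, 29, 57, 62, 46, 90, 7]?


Algorithm: bubble sort (with early termination)
Input: [24, 43, 29, 57, 62, 46, 90, 7]
Sorted: [7, 24, 29, 43, 46, 57, 62, 90]

28


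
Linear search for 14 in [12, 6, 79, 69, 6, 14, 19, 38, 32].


i=0: 12!=14
i=1: 6!=14
i=2: 79!=14
i=3: 69!=14
i=4: 6!=14
i=5: 14==14 found!

Found at 5, 6 comps


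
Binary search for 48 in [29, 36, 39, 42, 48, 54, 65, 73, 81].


Step 1: lo=0, hi=8, mid=4, val=48

Found at index 4


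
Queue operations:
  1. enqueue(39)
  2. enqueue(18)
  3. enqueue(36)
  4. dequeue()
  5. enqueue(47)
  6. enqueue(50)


enqueue(39) -> [39]
enqueue(18) -> [39, 18]
enqueue(36) -> [39, 18, 36]
dequeue()->39, [18, 36]
enqueue(47) -> [18, 36, 47]
enqueue(50) -> [18, 36, 47, 50]

Final queue: [18, 36, 47, 50]


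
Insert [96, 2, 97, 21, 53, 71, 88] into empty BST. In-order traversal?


Insert 96: root
Insert 2: L from 96
Insert 97: R from 96
Insert 21: L from 96 -> R from 2
Insert 53: L from 96 -> R from 2 -> R from 21
Insert 71: L from 96 -> R from 2 -> R from 21 -> R from 53
Insert 88: L from 96 -> R from 2 -> R from 21 -> R from 53 -> R from 71

In-order: [2, 21, 53, 71, 88, 96, 97]


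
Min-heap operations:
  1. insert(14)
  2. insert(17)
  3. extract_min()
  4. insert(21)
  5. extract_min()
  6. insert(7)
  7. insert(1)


insert(14) -> [14]
insert(17) -> [14, 17]
extract_min()->14, [17]
insert(21) -> [17, 21]
extract_min()->17, [21]
insert(7) -> [7, 21]
insert(1) -> [1, 21, 7]

Final heap: [1, 21, 7]


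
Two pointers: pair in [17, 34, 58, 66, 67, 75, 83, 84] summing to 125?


lo=0(17)+hi=7(84)=101
lo=1(34)+hi=7(84)=118
lo=2(58)+hi=7(84)=142
lo=2(58)+hi=6(83)=141
lo=2(58)+hi=5(75)=133
lo=2(58)+hi=4(67)=125

Yes: 58+67=125


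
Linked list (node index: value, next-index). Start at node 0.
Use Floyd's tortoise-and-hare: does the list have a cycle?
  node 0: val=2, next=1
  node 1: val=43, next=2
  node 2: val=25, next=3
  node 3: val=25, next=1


Floyd's tortoise (slow, +1) and hare (fast, +2):
  init: slow=0, fast=0
  step 1: slow=1, fast=2
  step 2: slow=2, fast=1
  step 3: slow=3, fast=3
  slow == fast at node 3: cycle detected

Cycle: yes


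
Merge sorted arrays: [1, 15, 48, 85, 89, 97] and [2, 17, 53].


Take 1 from A
Take 2 from B
Take 15 from A
Take 17 from B
Take 48 from A
Take 53 from B

Merged: [1, 2, 15, 17, 48, 53, 85, 89, 97]


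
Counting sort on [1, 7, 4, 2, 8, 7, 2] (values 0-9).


Input: [1, 7, 4, 2, 8, 7, 2]
Counts: [0, 1, 2, 0, 1, 0, 0, 2, 1, 0]

Sorted: [1, 2, 2, 4, 7, 7, 8]


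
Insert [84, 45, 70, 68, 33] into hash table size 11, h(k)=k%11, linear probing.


Insert 84: h=7 -> slot 7
Insert 45: h=1 -> slot 1
Insert 70: h=4 -> slot 4
Insert 68: h=2 -> slot 2
Insert 33: h=0 -> slot 0

Table: [33, 45, 68, None, 70, None, None, 84, None, None, None]


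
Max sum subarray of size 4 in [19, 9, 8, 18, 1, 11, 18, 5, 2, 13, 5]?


[0:4]: 54
[1:5]: 36
[2:6]: 38
[3:7]: 48
[4:8]: 35
[5:9]: 36
[6:10]: 38
[7:11]: 25

Max: 54 at [0:4]


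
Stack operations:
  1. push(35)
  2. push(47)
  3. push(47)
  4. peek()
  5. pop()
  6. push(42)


push(35) -> [35]
push(47) -> [35, 47]
push(47) -> [35, 47, 47]
peek()->47
pop()->47, [35, 47]
push(42) -> [35, 47, 42]

Final stack: [35, 47, 42]


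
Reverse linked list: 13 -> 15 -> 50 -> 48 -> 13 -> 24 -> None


Step 1: curr=13, set curr.next=prev(None) | reversed so far: 13
Step 2: curr=15, set curr.next=prev(13) | reversed so far: 15 -> 13
Step 3: curr=50, set curr.next=prev(15) | reversed so far: 50 -> 15 -> 13
Step 4: curr=48, set curr.next=prev(50) | reversed so far: 48 -> 50 -> 15 -> 13
Step 5: curr=13, set curr.next=prev(48) | reversed so far: 13 -> 48 -> 50 -> 15 -> 13
Step 6: curr=24, set curr.next=prev(13) | reversed so far: 24 -> 13 -> 48 -> 50 -> 15 -> 13

24 -> 13 -> 48 -> 50 -> 15 -> 13 -> None


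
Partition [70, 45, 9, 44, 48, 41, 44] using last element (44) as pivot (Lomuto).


Pivot: 44
  9 <= 44: swap -> [9, 45, 70, 44, 48, 41, 44]
  44 <= 44: swap -> [9, 44, 70, 45, 48, 41, 44]
  41 <= 44: swap -> [9, 44, 41, 45, 48, 70, 44]
Place pivot at 3: [9, 44, 41, 44, 48, 70, 45]

Partitioned: [9, 44, 41, 44, 48, 70, 45]


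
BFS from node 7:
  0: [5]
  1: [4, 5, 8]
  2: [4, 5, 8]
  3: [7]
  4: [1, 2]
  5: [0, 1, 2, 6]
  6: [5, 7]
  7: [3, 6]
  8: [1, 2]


Visit 7, enqueue [3, 6]
Visit 3, enqueue []
Visit 6, enqueue [5]
Visit 5, enqueue [0, 1, 2]
Visit 0, enqueue []
Visit 1, enqueue [4, 8]
Visit 2, enqueue []
Visit 4, enqueue []
Visit 8, enqueue []

BFS order: [7, 3, 6, 5, 0, 1, 2, 4, 8]


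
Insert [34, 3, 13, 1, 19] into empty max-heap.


Insert 34: [34]
Insert 3: [34, 3]
Insert 13: [34, 3, 13]
Insert 1: [34, 3, 13, 1]
Insert 19: [34, 19, 13, 1, 3]

Final heap: [34, 19, 13, 1, 3]


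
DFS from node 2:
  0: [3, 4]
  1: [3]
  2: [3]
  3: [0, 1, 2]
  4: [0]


Visit 2, push [3]
Visit 3, push [1, 0]
Visit 0, push [4]
Visit 4, push []
Visit 1, push []

DFS order: [2, 3, 0, 4, 1]


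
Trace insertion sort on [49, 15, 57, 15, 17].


Initial: [49, 15, 57, 15, 17]
Insert 15: [15, 49, 57, 15, 17]
Insert 57: [15, 49, 57, 15, 17]
Insert 15: [15, 15, 49, 57, 17]
Insert 17: [15, 15, 17, 49, 57]

Sorted: [15, 15, 17, 49, 57]


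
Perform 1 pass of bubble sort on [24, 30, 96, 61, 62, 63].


Initial: [24, 30, 96, 61, 62, 63]
Pass 1: [24, 30, 61, 62, 63, 96] (3 swaps)

After 1 pass: [24, 30, 61, 62, 63, 96]


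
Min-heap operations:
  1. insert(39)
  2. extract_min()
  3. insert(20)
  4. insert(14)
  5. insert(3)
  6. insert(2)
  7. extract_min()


insert(39) -> [39]
extract_min()->39, []
insert(20) -> [20]
insert(14) -> [14, 20]
insert(3) -> [3, 20, 14]
insert(2) -> [2, 3, 14, 20]
extract_min()->2, [3, 20, 14]

Final heap: [3, 20, 14]


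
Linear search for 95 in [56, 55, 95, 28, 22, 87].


i=0: 56!=95
i=1: 55!=95
i=2: 95==95 found!

Found at 2, 3 comps


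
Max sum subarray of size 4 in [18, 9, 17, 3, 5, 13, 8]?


[0:4]: 47
[1:5]: 34
[2:6]: 38
[3:7]: 29

Max: 47 at [0:4]


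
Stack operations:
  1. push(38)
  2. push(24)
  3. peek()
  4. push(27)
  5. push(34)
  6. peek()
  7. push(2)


push(38) -> [38]
push(24) -> [38, 24]
peek()->24
push(27) -> [38, 24, 27]
push(34) -> [38, 24, 27, 34]
peek()->34
push(2) -> [38, 24, 27, 34, 2]

Final stack: [38, 24, 27, 34, 2]


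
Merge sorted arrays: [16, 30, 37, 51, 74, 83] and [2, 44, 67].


Take 2 from B
Take 16 from A
Take 30 from A
Take 37 from A
Take 44 from B
Take 51 from A
Take 67 from B

Merged: [2, 16, 30, 37, 44, 51, 67, 74, 83]


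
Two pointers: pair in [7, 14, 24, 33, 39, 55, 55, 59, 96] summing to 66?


lo=0(7)+hi=8(96)=103
lo=0(7)+hi=7(59)=66

Yes: 7+59=66


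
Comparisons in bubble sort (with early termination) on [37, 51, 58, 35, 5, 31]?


Algorithm: bubble sort (with early termination)
Input: [37, 51, 58, 35, 5, 31]
Sorted: [5, 31, 35, 37, 51, 58]

15


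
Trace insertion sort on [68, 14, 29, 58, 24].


Initial: [68, 14, 29, 58, 24]
Insert 14: [14, 68, 29, 58, 24]
Insert 29: [14, 29, 68, 58, 24]
Insert 58: [14, 29, 58, 68, 24]
Insert 24: [14, 24, 29, 58, 68]

Sorted: [14, 24, 29, 58, 68]


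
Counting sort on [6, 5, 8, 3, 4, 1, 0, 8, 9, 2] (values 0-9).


Input: [6, 5, 8, 3, 4, 1, 0, 8, 9, 2]
Counts: [1, 1, 1, 1, 1, 1, 1, 0, 2, 1]

Sorted: [0, 1, 2, 3, 4, 5, 6, 8, 8, 9]


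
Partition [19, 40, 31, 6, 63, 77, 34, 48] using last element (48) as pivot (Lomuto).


Pivot: 48
  19 <= 48: advance i (no swap)
  40 <= 48: advance i (no swap)
  31 <= 48: advance i (no swap)
  6 <= 48: advance i (no swap)
  34 <= 48: swap -> [19, 40, 31, 6, 34, 77, 63, 48]
Place pivot at 5: [19, 40, 31, 6, 34, 48, 63, 77]

Partitioned: [19, 40, 31, 6, 34, 48, 63, 77]


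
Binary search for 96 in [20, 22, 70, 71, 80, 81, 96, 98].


Step 1: lo=0, hi=7, mid=3, val=71
Step 2: lo=4, hi=7, mid=5, val=81
Step 3: lo=6, hi=7, mid=6, val=96

Found at index 6


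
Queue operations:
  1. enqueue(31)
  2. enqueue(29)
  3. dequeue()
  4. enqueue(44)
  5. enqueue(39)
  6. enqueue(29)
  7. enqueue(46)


enqueue(31) -> [31]
enqueue(29) -> [31, 29]
dequeue()->31, [29]
enqueue(44) -> [29, 44]
enqueue(39) -> [29, 44, 39]
enqueue(29) -> [29, 44, 39, 29]
enqueue(46) -> [29, 44, 39, 29, 46]

Final queue: [29, 44, 39, 29, 46]


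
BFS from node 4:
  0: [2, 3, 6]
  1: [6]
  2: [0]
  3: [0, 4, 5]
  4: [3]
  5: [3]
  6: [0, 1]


Visit 4, enqueue [3]
Visit 3, enqueue [0, 5]
Visit 0, enqueue [2, 6]
Visit 5, enqueue []
Visit 2, enqueue []
Visit 6, enqueue [1]
Visit 1, enqueue []

BFS order: [4, 3, 0, 5, 2, 6, 1]


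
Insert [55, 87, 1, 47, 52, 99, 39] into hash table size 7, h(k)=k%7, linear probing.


Insert 55: h=6 -> slot 6
Insert 87: h=3 -> slot 3
Insert 1: h=1 -> slot 1
Insert 47: h=5 -> slot 5
Insert 52: h=3, 1 probes -> slot 4
Insert 99: h=1, 1 probes -> slot 2
Insert 39: h=4, 3 probes -> slot 0

Table: [39, 1, 99, 87, 52, 47, 55]


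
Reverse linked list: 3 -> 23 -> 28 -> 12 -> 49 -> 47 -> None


Step 1: curr=3, set curr.next=prev(None) | reversed so far: 3
Step 2: curr=23, set curr.next=prev(3) | reversed so far: 23 -> 3
Step 3: curr=28, set curr.next=prev(23) | reversed so far: 28 -> 23 -> 3
Step 4: curr=12, set curr.next=prev(28) | reversed so far: 12 -> 28 -> 23 -> 3
Step 5: curr=49, set curr.next=prev(12) | reversed so far: 49 -> 12 -> 28 -> 23 -> 3
Step 6: curr=47, set curr.next=prev(49) | reversed so far: 47 -> 49 -> 12 -> 28 -> 23 -> 3

47 -> 49 -> 12 -> 28 -> 23 -> 3 -> None


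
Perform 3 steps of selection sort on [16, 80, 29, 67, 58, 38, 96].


Initial: [16, 80, 29, 67, 58, 38, 96]
Step 1: min=16 at 0
  Swap: [16, 80, 29, 67, 58, 38, 96]
Step 2: min=29 at 2
  Swap: [16, 29, 80, 67, 58, 38, 96]
Step 3: min=38 at 5
  Swap: [16, 29, 38, 67, 58, 80, 96]

After 3 steps: [16, 29, 38, 67, 58, 80, 96]


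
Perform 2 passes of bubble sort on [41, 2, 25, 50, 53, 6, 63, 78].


Initial: [41, 2, 25, 50, 53, 6, 63, 78]
Pass 1: [2, 25, 41, 50, 6, 53, 63, 78] (3 swaps)
Pass 2: [2, 25, 41, 6, 50, 53, 63, 78] (1 swaps)

After 2 passes: [2, 25, 41, 6, 50, 53, 63, 78]


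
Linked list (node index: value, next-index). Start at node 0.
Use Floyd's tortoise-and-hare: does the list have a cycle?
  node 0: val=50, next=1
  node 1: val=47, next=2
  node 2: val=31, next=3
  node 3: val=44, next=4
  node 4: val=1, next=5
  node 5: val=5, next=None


Floyd's tortoise (slow, +1) and hare (fast, +2):
  init: slow=0, fast=0
  step 1: slow=1, fast=2
  step 2: slow=2, fast=4
  step 3: fast 4->5->None, no cycle

Cycle: no


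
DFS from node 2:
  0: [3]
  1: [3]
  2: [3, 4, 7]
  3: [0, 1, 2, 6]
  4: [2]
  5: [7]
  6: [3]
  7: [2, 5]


Visit 2, push [7, 4, 3]
Visit 3, push [6, 1, 0]
Visit 0, push []
Visit 1, push []
Visit 6, push []
Visit 4, push []
Visit 7, push [5]
Visit 5, push []

DFS order: [2, 3, 0, 1, 6, 4, 7, 5]


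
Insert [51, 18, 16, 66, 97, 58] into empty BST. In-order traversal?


Insert 51: root
Insert 18: L from 51
Insert 16: L from 51 -> L from 18
Insert 66: R from 51
Insert 97: R from 51 -> R from 66
Insert 58: R from 51 -> L from 66

In-order: [16, 18, 51, 58, 66, 97]


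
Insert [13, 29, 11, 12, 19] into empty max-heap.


Insert 13: [13]
Insert 29: [29, 13]
Insert 11: [29, 13, 11]
Insert 12: [29, 13, 11, 12]
Insert 19: [29, 19, 11, 12, 13]

Final heap: [29, 19, 11, 12, 13]


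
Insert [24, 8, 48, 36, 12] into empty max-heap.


Insert 24: [24]
Insert 8: [24, 8]
Insert 48: [48, 8, 24]
Insert 36: [48, 36, 24, 8]
Insert 12: [48, 36, 24, 8, 12]

Final heap: [48, 36, 24, 8, 12]


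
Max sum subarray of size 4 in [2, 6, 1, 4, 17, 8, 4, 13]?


[0:4]: 13
[1:5]: 28
[2:6]: 30
[3:7]: 33
[4:8]: 42

Max: 42 at [4:8]


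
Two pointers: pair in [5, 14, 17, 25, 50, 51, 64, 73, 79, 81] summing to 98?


lo=0(5)+hi=9(81)=86
lo=1(14)+hi=9(81)=95
lo=2(17)+hi=9(81)=98

Yes: 17+81=98


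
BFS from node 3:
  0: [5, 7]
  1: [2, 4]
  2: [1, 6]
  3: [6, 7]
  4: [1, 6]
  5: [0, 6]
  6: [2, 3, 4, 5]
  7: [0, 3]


Visit 3, enqueue [6, 7]
Visit 6, enqueue [2, 4, 5]
Visit 7, enqueue [0]
Visit 2, enqueue [1]
Visit 4, enqueue []
Visit 5, enqueue []
Visit 0, enqueue []
Visit 1, enqueue []

BFS order: [3, 6, 7, 2, 4, 5, 0, 1]


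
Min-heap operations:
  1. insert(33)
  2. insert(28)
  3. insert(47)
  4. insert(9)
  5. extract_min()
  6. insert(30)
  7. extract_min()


insert(33) -> [33]
insert(28) -> [28, 33]
insert(47) -> [28, 33, 47]
insert(9) -> [9, 28, 47, 33]
extract_min()->9, [28, 33, 47]
insert(30) -> [28, 30, 47, 33]
extract_min()->28, [30, 33, 47]

Final heap: [30, 33, 47]


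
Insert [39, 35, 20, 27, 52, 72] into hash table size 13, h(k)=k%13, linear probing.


Insert 39: h=0 -> slot 0
Insert 35: h=9 -> slot 9
Insert 20: h=7 -> slot 7
Insert 27: h=1 -> slot 1
Insert 52: h=0, 2 probes -> slot 2
Insert 72: h=7, 1 probes -> slot 8

Table: [39, 27, 52, None, None, None, None, 20, 72, 35, None, None, None]


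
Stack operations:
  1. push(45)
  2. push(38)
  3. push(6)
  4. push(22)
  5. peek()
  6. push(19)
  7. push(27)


push(45) -> [45]
push(38) -> [45, 38]
push(6) -> [45, 38, 6]
push(22) -> [45, 38, 6, 22]
peek()->22
push(19) -> [45, 38, 6, 22, 19]
push(27) -> [45, 38, 6, 22, 19, 27]

Final stack: [45, 38, 6, 22, 19, 27]


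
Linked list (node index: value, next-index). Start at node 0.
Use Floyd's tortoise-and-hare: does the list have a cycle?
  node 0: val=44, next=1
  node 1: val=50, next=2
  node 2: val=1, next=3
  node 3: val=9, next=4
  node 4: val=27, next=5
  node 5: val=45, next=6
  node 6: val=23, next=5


Floyd's tortoise (slow, +1) and hare (fast, +2):
  init: slow=0, fast=0
  step 1: slow=1, fast=2
  step 2: slow=2, fast=4
  step 3: slow=3, fast=6
  step 4: slow=4, fast=6
  step 5: slow=5, fast=6
  step 6: slow=6, fast=6
  slow == fast at node 6: cycle detected

Cycle: yes


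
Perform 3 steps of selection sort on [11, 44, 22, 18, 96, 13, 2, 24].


Initial: [11, 44, 22, 18, 96, 13, 2, 24]
Step 1: min=2 at 6
  Swap: [2, 44, 22, 18, 96, 13, 11, 24]
Step 2: min=11 at 6
  Swap: [2, 11, 22, 18, 96, 13, 44, 24]
Step 3: min=13 at 5
  Swap: [2, 11, 13, 18, 96, 22, 44, 24]

After 3 steps: [2, 11, 13, 18, 96, 22, 44, 24]


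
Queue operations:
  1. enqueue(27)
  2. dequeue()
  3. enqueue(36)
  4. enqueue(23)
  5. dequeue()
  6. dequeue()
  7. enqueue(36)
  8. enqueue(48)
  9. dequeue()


enqueue(27) -> [27]
dequeue()->27, []
enqueue(36) -> [36]
enqueue(23) -> [36, 23]
dequeue()->36, [23]
dequeue()->23, []
enqueue(36) -> [36]
enqueue(48) -> [36, 48]
dequeue()->36, [48]

Final queue: [48]


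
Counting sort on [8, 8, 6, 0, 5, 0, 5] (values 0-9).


Input: [8, 8, 6, 0, 5, 0, 5]
Counts: [2, 0, 0, 0, 0, 2, 1, 0, 2, 0]

Sorted: [0, 0, 5, 5, 6, 8, 8]


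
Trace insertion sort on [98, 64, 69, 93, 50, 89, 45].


Initial: [98, 64, 69, 93, 50, 89, 45]
Insert 64: [64, 98, 69, 93, 50, 89, 45]
Insert 69: [64, 69, 98, 93, 50, 89, 45]
Insert 93: [64, 69, 93, 98, 50, 89, 45]
Insert 50: [50, 64, 69, 93, 98, 89, 45]
Insert 89: [50, 64, 69, 89, 93, 98, 45]
Insert 45: [45, 50, 64, 69, 89, 93, 98]

Sorted: [45, 50, 64, 69, 89, 93, 98]


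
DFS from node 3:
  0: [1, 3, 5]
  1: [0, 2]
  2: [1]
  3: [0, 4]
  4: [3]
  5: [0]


Visit 3, push [4, 0]
Visit 0, push [5, 1]
Visit 1, push [2]
Visit 2, push []
Visit 5, push []
Visit 4, push []

DFS order: [3, 0, 1, 2, 5, 4]


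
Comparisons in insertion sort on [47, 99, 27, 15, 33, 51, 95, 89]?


Algorithm: insertion sort
Input: [47, 99, 27, 15, 33, 51, 95, 89]
Sorted: [15, 27, 33, 47, 51, 89, 95, 99]

16


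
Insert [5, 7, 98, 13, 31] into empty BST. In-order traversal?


Insert 5: root
Insert 7: R from 5
Insert 98: R from 5 -> R from 7
Insert 13: R from 5 -> R from 7 -> L from 98
Insert 31: R from 5 -> R from 7 -> L from 98 -> R from 13

In-order: [5, 7, 13, 31, 98]


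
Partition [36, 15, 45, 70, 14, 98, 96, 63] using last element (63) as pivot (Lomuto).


Pivot: 63
  36 <= 63: advance i (no swap)
  15 <= 63: advance i (no swap)
  45 <= 63: advance i (no swap)
  14 <= 63: swap -> [36, 15, 45, 14, 70, 98, 96, 63]
Place pivot at 4: [36, 15, 45, 14, 63, 98, 96, 70]

Partitioned: [36, 15, 45, 14, 63, 98, 96, 70]


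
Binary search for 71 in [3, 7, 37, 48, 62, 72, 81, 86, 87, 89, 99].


Step 1: lo=0, hi=10, mid=5, val=72
Step 2: lo=0, hi=4, mid=2, val=37
Step 3: lo=3, hi=4, mid=3, val=48
Step 4: lo=4, hi=4, mid=4, val=62

Not found


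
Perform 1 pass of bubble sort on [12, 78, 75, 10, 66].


Initial: [12, 78, 75, 10, 66]
Pass 1: [12, 75, 10, 66, 78] (3 swaps)

After 1 pass: [12, 75, 10, 66, 78]


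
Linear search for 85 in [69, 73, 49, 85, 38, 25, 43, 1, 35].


i=0: 69!=85
i=1: 73!=85
i=2: 49!=85
i=3: 85==85 found!

Found at 3, 4 comps


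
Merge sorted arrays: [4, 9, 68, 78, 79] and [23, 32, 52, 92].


Take 4 from A
Take 9 from A
Take 23 from B
Take 32 from B
Take 52 from B
Take 68 from A
Take 78 from A
Take 79 from A

Merged: [4, 9, 23, 32, 52, 68, 78, 79, 92]
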